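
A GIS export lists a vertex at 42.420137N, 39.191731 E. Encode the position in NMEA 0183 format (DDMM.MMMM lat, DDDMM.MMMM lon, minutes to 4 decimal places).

Latitude: fractional part 0.420137 → 25.208220 minutes
Lon: 39° + 0.191731 × 60 = 39° 11.503860′

4225.2082,N / 03911.5039,E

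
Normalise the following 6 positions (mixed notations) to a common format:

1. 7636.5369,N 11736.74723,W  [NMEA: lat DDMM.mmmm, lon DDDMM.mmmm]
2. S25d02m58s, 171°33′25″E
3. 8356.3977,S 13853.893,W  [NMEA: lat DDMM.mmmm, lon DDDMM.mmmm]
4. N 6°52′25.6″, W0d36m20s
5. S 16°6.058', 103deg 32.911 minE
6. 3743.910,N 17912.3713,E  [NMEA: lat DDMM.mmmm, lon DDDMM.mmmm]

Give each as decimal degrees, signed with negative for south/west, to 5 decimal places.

1. 76.60895, -117.61245
2. -25.04944, 171.55694
3. -83.93996, -138.89822
4. 6.87378, -0.60556
5. -16.10097, 103.54852
6. 37.73183, 179.20619

Point 1:
  φ: degrees = first 2 digits = 76, minutes = 36.5369; 76 + 36.5369/60 = 76.608948
  N ⇒ keep positive
  λ: degrees = first 3 digits = 117, minutes = 36.74723; 117 + 36.74723/60 = 117.612454
  hemisphere W, so the sign is −
Point 2:
  Latitude: 2′ + 58″ = 2.96667′; 25 + 2.96667/60 = 25.049444
  hemisphere S, so the sign is −
  λ: 171° + 33/60 + 25/3600 = 171 + 0.550000 + 0.006944 = 171.556944
  E → positive
Point 3:
  Lat: degrees = first 2 digits = 83, minutes = 56.3977; 83 + 56.3977/60 = 83.939962
  S → negative
  λ: split at 3 digits → 138° and 53.893′; 138 + 53.893/60 = 138.898217
  W → negative
Point 4:
  Latitude: 52′ + 25.6″ = 52.42667′; 6 + 52.42667/60 = 6.873778
  N → positive
  Lon: 0 + 36/60 + 20/3600 = 0.605556
  hemisphere W, so the sign is −
Point 5:
  Lat: 6.058′ = 0.100967°; total 16.100967
  S ⇒ negate
  Lon: 103 + 32.911/60 = 103.548517
  E ⇒ keep positive
Point 6:
  φ: degrees = first 2 digits = 37, minutes = 43.91; 37 + 43.91/60 = 37.731833
  N ⇒ keep positive
  Longitude: degrees = first 3 digits = 179, minutes = 12.3713; 179 + 12.3713/60 = 179.206188
  E ⇒ keep positive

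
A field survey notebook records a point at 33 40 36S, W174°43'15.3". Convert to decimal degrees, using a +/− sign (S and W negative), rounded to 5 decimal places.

-33.67667, -174.72092

Lat: 33° + 40/60 + 36/3600 = 33 + 0.666667 + 0.010000 = 33.676667
S → negative
Longitude: 43′ + 15.3″ = 43.25500′; 174 + 43.25500/60 = 174.720917
W → negative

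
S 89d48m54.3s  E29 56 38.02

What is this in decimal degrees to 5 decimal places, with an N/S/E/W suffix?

89.81508° S, 29.94389° E

φ: 48′ + 54.3″ = 48.90500′; 89 + 48.90500/60 = 89.815083
λ: 56′ + 38.02″ = 56.63367′; 29 + 56.63367/60 = 29.943894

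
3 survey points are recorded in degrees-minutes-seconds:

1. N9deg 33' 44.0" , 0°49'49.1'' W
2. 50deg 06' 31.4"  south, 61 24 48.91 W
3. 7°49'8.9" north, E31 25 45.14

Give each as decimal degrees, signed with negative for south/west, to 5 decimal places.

Point 1:
  φ: 9 + 33/60 + 44/3600 = 9.562222
  N ⇒ keep positive
  Lon: 0° + 49/60 + 49.1/3600 = 0 + 0.816667 + 0.013639 = 0.830306
  hemisphere W, so the sign is −
Point 2:
  Lat: 6′ + 31.4″ = 6.52333′; 50 + 6.52333/60 = 50.108722
  hemisphere S, so the sign is −
  λ: 24′ + 48.91″ = 24.81517′; 61 + 24.81517/60 = 61.413586
  W ⇒ negate
Point 3:
  Lat: 49′ + 8.9″ = 49.14833′; 7 + 49.14833/60 = 7.819139
  N ⇒ keep positive
  Lon: 31° + 25/60 + 45.14/3600 = 31 + 0.416667 + 0.012539 = 31.429206
  E ⇒ keep positive

1. 9.56222, -0.83031
2. -50.10872, -61.41359
3. 7.81914, 31.42921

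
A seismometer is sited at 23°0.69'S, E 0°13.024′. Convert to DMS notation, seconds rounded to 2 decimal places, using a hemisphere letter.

Latitude: fractional minutes 0.69000 × 60 = 41.4000″
λ: fractional minutes 0.02400 × 60 = 1.4400″

23°00′41.40″ S, 0°13′1.44″ E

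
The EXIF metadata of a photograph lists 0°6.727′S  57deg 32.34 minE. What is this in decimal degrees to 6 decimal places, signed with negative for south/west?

φ: 6.727′ = 0.112117°; total 0.1121167
S ⇒ negate
λ: 57 + 32.34/60 = 57.5390000
E → positive

-0.112117, 57.539000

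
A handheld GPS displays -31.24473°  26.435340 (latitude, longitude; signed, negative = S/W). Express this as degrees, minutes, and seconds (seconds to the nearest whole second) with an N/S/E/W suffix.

Latitude is negative → S; |value| = 31.244730
Lat: 0.244730° → 14.68380′; 0.68380 × 60 = 41.03″
Longitude: whole degrees 26; 26.12040′ → 26′ and 7.22″

31°14′41″ S, 26°26′7″ E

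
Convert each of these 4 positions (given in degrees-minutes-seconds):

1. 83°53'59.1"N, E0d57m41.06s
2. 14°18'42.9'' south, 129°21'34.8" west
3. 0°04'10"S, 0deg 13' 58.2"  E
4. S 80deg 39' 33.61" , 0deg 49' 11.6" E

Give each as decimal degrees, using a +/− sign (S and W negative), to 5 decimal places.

Point 1:
  φ: 83 + 53/60 + 59.1/3600 = 83.899750
  N → positive
  Lon: 57′ + 41.06″ = 57.68433′; 0 + 57.68433/60 = 0.961406
  E ⇒ keep positive
Point 2:
  Lat: 14° + 18/60 + 42.9/3600 = 14 + 0.300000 + 0.011917 = 14.311917
  S → negative
  λ: 129° + 21/60 + 34.8/3600 = 129 + 0.350000 + 0.009667 = 129.359667
  W → negative
Point 3:
  φ: 0° + 4/60 + 10/3600 = 0 + 0.066667 + 0.002778 = 0.069444
  S ⇒ negate
  λ: 0° + 13/60 + 58.2/3600 = 0 + 0.216667 + 0.016167 = 0.232833
  E ⇒ keep positive
Point 4:
  φ: 80° + 39/60 + 33.61/3600 = 80 + 0.650000 + 0.009336 = 80.659336
  S → negative
  Lon: 49′ + 11.6″ = 49.19333′; 0 + 49.19333/60 = 0.819889
  E ⇒ keep positive

1. 83.89975, 0.96141
2. -14.31192, -129.35967
3. -0.06944, 0.23283
4. -80.65934, 0.81989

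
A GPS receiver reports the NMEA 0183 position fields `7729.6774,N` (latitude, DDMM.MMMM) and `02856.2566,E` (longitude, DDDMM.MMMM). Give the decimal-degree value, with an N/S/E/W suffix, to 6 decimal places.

77.494623° N, 28.937610° E

Latitude: split at 2 digits → 77° and 29.6774′; 77 + 29.6774/60 = 77.4946233
Longitude: degrees = first 3 digits = 28, minutes = 56.2566; 28 + 56.2566/60 = 28.9376100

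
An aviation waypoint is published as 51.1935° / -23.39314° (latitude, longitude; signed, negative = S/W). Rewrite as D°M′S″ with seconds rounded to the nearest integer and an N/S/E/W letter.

Lat: 0.193500° → 11.61000′; 0.61000 × 60 = 36.60″
Longitude is negative → W; |value| = 23.393140
λ: whole degrees 23; 23.58840′ → 23′ and 35.30″

51°11′37″ N, 23°23′35″ W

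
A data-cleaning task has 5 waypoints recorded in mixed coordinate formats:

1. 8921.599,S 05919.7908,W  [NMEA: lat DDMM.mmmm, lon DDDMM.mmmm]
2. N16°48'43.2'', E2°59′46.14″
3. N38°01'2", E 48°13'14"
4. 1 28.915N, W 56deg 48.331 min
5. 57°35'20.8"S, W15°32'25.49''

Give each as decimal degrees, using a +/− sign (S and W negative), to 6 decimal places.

1. -89.359983, -59.329847
2. 16.812000, 2.996150
3. 38.017222, 48.220556
4. 1.481917, -56.805517
5. -57.589111, -15.540414

Point 1:
  Lat: split at 2 digits → 89° and 21.599′; 89 + 21.599/60 = 89.3599833
  S ⇒ negate
  Longitude: split at 3 digits → 059° and 19.7908′; 59 + 19.7908/60 = 59.3298467
  hemisphere W, so the sign is −
Point 2:
  Latitude: 16° + 48/60 + 43.2/3600 = 16 + 0.800000 + 0.012000 = 16.8120000
  N → positive
  λ: 2 + 59/60 + 46.14/3600 = 2.9961500
  E → positive
Point 3:
  Lat: 38 + 1/60 + 2/3600 = 38.0172222
  N → positive
  λ: 48 + 13/60 + 14/3600 = 48.2205556
  E → positive
Point 4:
  Lat: 1 + 28.915/60 = 1.4819167
  N → positive
  Longitude: 56 + 48.331/60 = 56.8055167
  W ⇒ negate
Point 5:
  Latitude: 57° + 35/60 + 20.8/3600 = 57 + 0.583333 + 0.005778 = 57.5891111
  S → negative
  Lon: 15° + 32/60 + 25.49/3600 = 15 + 0.533333 + 0.007081 = 15.5404139
  hemisphere W, so the sign is −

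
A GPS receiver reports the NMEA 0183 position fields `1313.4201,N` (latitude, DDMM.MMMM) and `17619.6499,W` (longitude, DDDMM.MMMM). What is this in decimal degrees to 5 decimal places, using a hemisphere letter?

13.22367° N, 176.32750° W

Lat: split at 2 digits → 13° and 13.4201′; 13 + 13.4201/60 = 13.223668
λ: degrees = first 3 digits = 176, minutes = 19.6499; 176 + 19.6499/60 = 176.327498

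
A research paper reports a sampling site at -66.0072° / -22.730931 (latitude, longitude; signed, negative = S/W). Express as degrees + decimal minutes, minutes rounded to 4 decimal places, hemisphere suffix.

66° 0.4320′ S, 22° 43.8559′ W

Latitude is negative → S; |value| = 66.007200
Latitude: minutes = (66.007200 − 66) × 60 = 0.432000
Longitude is negative → W; |value| = 22.730931
Lon: minutes = (22.730931 − 22) × 60 = 43.855860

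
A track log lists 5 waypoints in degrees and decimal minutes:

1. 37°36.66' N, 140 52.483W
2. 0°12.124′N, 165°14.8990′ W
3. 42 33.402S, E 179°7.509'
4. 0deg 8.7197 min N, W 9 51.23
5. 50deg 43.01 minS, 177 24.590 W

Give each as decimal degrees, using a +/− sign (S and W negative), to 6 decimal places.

1. 37.611000, -140.874717
2. 0.202067, -165.248317
3. -42.556700, 179.125150
4. 0.145328, -9.853833
5. -50.716833, -177.409833

Point 1:
  φ: 36.66′ = 0.611000°; total 37.6110000
  N ⇒ keep positive
  λ: 140 + 52.483/60 = 140.8747167
  W ⇒ negate
Point 2:
  φ: 0 + 12.124/60 = 0.2020667
  N ⇒ keep positive
  Lon: 165 + 14.899/60 = 165.2483167
  hemisphere W, so the sign is −
Point 3:
  Lat: 42 + 33.402/60 = 42.5567000
  S → negative
  Lon: 7.509′ = 0.125150°; total 179.1251500
  E → positive
Point 4:
  Latitude: 8.7197′ = 0.145328°; total 0.1453283
  N ⇒ keep positive
  Longitude: 9 + 51.23/60 = 9.8538333
  W → negative
Point 5:
  Latitude: 50 + 43.01/60 = 50.7168333
  hemisphere S, so the sign is −
  Lon: 24.59′ = 0.409833°; total 177.4098333
  hemisphere W, so the sign is −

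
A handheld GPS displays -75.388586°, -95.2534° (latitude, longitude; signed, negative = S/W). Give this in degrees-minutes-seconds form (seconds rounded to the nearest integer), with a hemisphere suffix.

75°23′19″ S, 95°15′12″ W

Latitude is negative → S; |value| = 75.388586
φ: whole degrees 75; 23.31516′ → 23′ and 18.91″
Longitude is negative → W; |value| = 95.253400
Lon: 0.253400 × 60 = 15.20400′ → 15′, remainder × 60 = 12.24″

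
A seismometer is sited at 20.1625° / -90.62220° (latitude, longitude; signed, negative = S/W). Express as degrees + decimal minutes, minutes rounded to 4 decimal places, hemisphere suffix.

Lat: fractional part 0.162500 → 9.750000 minutes
Longitude is negative → W; |value| = 90.622200
λ: minutes = (90.622200 − 90) × 60 = 37.332000

20° 9.7500′ N, 90° 37.3320′ W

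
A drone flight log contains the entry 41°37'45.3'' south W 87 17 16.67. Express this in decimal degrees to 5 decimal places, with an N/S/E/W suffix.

Latitude: 41° + 37/60 + 45.3/3600 = 41 + 0.616667 + 0.012583 = 41.629250
Longitude: 17′ + 16.67″ = 17.27783′; 87 + 17.27783/60 = 87.287964

41.62925° S, 87.28796° W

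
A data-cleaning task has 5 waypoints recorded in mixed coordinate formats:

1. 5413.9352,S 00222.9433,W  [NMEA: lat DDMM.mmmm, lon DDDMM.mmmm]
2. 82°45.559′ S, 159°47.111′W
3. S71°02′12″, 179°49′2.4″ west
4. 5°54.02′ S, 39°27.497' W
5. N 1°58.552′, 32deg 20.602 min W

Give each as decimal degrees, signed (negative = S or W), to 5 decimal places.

1. -54.23225, -2.38239
2. -82.75932, -159.78518
3. -71.03667, -179.81733
4. -5.90033, -39.45828
5. 1.97587, -32.34337

Point 1:
  φ: degrees = first 2 digits = 54, minutes = 13.9352; 54 + 13.9352/60 = 54.232253
  S → negative
  Lon: split at 3 digits → 002° and 22.9433′; 2 + 22.9433/60 = 2.382388
  W → negative
Point 2:
  Latitude: 45.559′ = 0.759317°; total 82.759317
  S ⇒ negate
  Lon: 159 + 47.111/60 = 159.785183
  hemisphere W, so the sign is −
Point 3:
  φ: 71 + 2/60 + 12/3600 = 71.036667
  S → negative
  λ: 179° + 49/60 + 2.4/3600 = 179 + 0.816667 + 0.000667 = 179.817333
  W → negative
Point 4:
  φ: 54.02′ = 0.900333°; total 5.900333
  S ⇒ negate
  λ: 39 + 27.497/60 = 39.458283
  W ⇒ negate
Point 5:
  Lat: 58.552′ = 0.975867°; total 1.975867
  N → positive
  Longitude: 32 + 20.602/60 = 32.343367
  hemisphere W, so the sign is −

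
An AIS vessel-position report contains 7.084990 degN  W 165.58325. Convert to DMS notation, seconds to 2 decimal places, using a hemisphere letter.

7°05′5.96″ N, 165°34′59.70″ W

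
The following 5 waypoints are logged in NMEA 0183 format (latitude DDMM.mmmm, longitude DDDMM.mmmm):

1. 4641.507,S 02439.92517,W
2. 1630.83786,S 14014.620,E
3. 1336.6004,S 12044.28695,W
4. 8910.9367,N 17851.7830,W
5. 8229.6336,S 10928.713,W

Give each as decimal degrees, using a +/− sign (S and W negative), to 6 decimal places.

1. -46.691783, -24.665420
2. -16.513964, 140.243667
3. -13.610007, -120.738116
4. 89.182278, -178.863050
5. -82.493893, -109.478550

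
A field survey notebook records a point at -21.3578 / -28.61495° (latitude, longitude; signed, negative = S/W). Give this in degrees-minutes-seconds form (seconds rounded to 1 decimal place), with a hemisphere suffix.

Latitude is negative → S; |value| = 21.357800
Lat: 0.357800 × 60 = 21.46800′ → 21′, remainder × 60 = 28.080″
Longitude is negative → W; |value| = 28.614950
Lon: 0.614950° → 36.89700′; 0.89700 × 60 = 53.820″

21°21′28.1″ S, 28°36′53.8″ W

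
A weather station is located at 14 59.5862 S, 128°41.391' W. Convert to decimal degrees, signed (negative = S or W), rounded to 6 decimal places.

Lat: 14 + 59.5862/60 = 14.9931033
S ⇒ negate
λ: 41.391′ = 0.689850°; total 128.6898500
W → negative

-14.993103, -128.689850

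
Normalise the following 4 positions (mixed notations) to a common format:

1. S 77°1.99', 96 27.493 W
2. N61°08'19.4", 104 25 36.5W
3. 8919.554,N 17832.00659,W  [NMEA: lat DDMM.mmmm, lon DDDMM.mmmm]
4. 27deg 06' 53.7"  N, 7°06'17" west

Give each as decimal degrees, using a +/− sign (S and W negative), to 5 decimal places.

1. -77.03317, -96.45822
2. 61.13872, -104.42681
3. 89.32590, -178.53344
4. 27.11492, -7.10472

Point 1:
  Lat: 1.99′ = 0.033167°; total 77.033167
  hemisphere S, so the sign is −
  Lon: 96 + 27.493/60 = 96.458217
  W → negative
Point 2:
  φ: 8′ + 19.4″ = 8.32333′; 61 + 8.32333/60 = 61.138722
  N → positive
  λ: 25′ + 36.5″ = 25.60833′; 104 + 25.60833/60 = 104.426806
  W ⇒ negate
Point 3:
  φ: degrees = first 2 digits = 89, minutes = 19.554; 89 + 19.554/60 = 89.325900
  N ⇒ keep positive
  λ: degrees = first 3 digits = 178, minutes = 32.00659; 178 + 32.00659/60 = 178.533443
  W → negative
Point 4:
  φ: 27 + 6/60 + 53.7/3600 = 27.114917
  N → positive
  Lon: 7 + 6/60 + 17/3600 = 7.104722
  hemisphere W, so the sign is −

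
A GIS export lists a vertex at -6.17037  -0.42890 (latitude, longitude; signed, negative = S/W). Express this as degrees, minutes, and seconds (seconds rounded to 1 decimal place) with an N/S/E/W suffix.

6°10′13.3″ S, 0°25′44.0″ W

Latitude is negative → S; |value| = 6.170370
Lat: whole degrees 6; 10.22220′ → 10′ and 13.332″
Longitude is negative → W; |value| = 0.428900
Lon: 0.428900° → 25.73400′; 0.73400 × 60 = 44.040″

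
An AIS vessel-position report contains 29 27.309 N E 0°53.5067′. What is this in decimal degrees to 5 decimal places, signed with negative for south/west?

29.45515, 0.89178

φ: 29 + 27.309/60 = 29.455150
N → positive
Longitude: 0 + 53.5067/60 = 0.891778
E → positive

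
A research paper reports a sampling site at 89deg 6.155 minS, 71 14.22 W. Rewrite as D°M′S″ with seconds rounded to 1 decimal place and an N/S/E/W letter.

89°06′9.3″ S, 71°14′13.2″ W

φ: fractional minutes 0.15500 × 60 = 9.300″
λ: fractional minutes 0.22000 × 60 = 13.200″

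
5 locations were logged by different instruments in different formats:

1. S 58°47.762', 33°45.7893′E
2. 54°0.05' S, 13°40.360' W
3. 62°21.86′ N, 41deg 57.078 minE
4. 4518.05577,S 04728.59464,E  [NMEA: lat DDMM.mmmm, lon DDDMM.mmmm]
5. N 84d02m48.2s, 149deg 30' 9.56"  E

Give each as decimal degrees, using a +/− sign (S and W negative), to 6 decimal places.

1. -58.796033, 33.763155
2. -54.000833, -13.672667
3. 62.364333, 41.951300
4. -45.300930, 47.476577
5. 84.046722, 149.502656

Point 1:
  Lat: 58 + 47.762/60 = 58.7960333
  hemisphere S, so the sign is −
  λ: 33 + 45.7893/60 = 33.7631550
  E → positive
Point 2:
  Latitude: 54 + 0.05/60 = 54.0008333
  hemisphere S, so the sign is −
  λ: 13 + 40.36/60 = 13.6726667
  W ⇒ negate
Point 3:
  φ: 21.86′ = 0.364333°; total 62.3643333
  N ⇒ keep positive
  λ: 41 + 57.078/60 = 41.9513000
  E ⇒ keep positive
Point 4:
  φ: degrees = first 2 digits = 45, minutes = 18.05577; 45 + 18.05577/60 = 45.3009295
  S → negative
  Longitude: degrees = first 3 digits = 47, minutes = 28.59464; 47 + 28.59464/60 = 47.4765773
  E ⇒ keep positive
Point 5:
  φ: 84 + 2/60 + 48.2/3600 = 84.0467222
  N ⇒ keep positive
  λ: 30′ + 9.56″ = 30.15933′; 149 + 30.15933/60 = 149.5026556
  E → positive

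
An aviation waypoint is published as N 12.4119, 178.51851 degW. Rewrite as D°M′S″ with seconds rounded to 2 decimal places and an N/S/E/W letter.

12°24′42.84″ N, 178°31′6.64″ W

Lat: 0.411900° → 24.71400′; 0.71400 × 60 = 42.8400″
Lon: 0.518510° → 31.11060′; 0.11060 × 60 = 6.6360″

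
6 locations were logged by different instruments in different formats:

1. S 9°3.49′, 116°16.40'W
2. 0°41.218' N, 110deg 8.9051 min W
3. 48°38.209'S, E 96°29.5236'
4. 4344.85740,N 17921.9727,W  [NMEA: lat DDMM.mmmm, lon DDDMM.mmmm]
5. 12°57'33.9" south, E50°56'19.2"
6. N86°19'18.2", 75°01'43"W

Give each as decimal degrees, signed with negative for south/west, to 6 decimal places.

Point 1:
  Lat: 9 + 3.49/60 = 9.0581667
  S → negative
  Lon: 116 + 16.4/60 = 116.2733333
  W ⇒ negate
Point 2:
  Latitude: 41.218′ = 0.686967°; total 0.6869667
  N → positive
  Lon: 110 + 8.9051/60 = 110.1484183
  W → negative
Point 3:
  Lat: 48 + 38.209/60 = 48.6368167
  hemisphere S, so the sign is −
  Longitude: 96 + 29.5236/60 = 96.4920600
  E → positive
Point 4:
  Latitude: degrees = first 2 digits = 43, minutes = 44.8574; 43 + 44.8574/60 = 43.7476233
  N ⇒ keep positive
  λ: degrees = first 3 digits = 179, minutes = 21.9727; 179 + 21.9727/60 = 179.3662117
  W ⇒ negate
Point 5:
  Latitude: 12 + 57/60 + 33.9/3600 = 12.9594167
  hemisphere S, so the sign is −
  λ: 50 + 56/60 + 19.2/3600 = 50.9386667
  E ⇒ keep positive
Point 6:
  Latitude: 86° + 19/60 + 18.2/3600 = 86 + 0.316667 + 0.005056 = 86.3217222
  N ⇒ keep positive
  Longitude: 1′ + 43″ = 1.71667′; 75 + 1.71667/60 = 75.0286111
  W → negative

1. -9.058167, -116.273333
2. 0.686967, -110.148418
3. -48.636817, 96.492060
4. 43.747623, -179.366212
5. -12.959417, 50.938667
6. 86.321722, -75.028611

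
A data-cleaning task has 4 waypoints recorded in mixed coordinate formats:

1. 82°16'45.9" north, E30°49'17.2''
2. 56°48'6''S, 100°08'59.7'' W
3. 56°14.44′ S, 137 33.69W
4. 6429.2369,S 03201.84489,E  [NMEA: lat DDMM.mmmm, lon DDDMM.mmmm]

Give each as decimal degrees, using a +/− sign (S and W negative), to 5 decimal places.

Point 1:
  φ: 82° + 16/60 + 45.9/3600 = 82 + 0.266667 + 0.012750 = 82.279417
  N → positive
  Longitude: 30° + 49/60 + 17.2/3600 = 30 + 0.816667 + 0.004778 = 30.821444
  E → positive
Point 2:
  Latitude: 48′ + 6″ = 48.10000′; 56 + 48.10000/60 = 56.801667
  S → negative
  λ: 8′ + 59.7″ = 8.99500′; 100 + 8.99500/60 = 100.149917
  W → negative
Point 3:
  Latitude: 56 + 14.44/60 = 56.240667
  hemisphere S, so the sign is −
  Lon: 137 + 33.69/60 = 137.561500
  hemisphere W, so the sign is −
Point 4:
  Latitude: degrees = first 2 digits = 64, minutes = 29.2369; 64 + 29.2369/60 = 64.487282
  S → negative
  Lon: degrees = first 3 digits = 32, minutes = 1.84489; 32 + 1.84489/60 = 32.030748
  E ⇒ keep positive

1. 82.27942, 30.82144
2. -56.80167, -100.14992
3. -56.24067, -137.56150
4. -64.48728, 32.03075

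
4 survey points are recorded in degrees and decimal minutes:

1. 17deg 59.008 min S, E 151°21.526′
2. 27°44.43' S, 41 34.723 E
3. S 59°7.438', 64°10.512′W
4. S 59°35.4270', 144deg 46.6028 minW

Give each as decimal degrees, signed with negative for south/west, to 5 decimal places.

Point 1:
  φ: 59.008′ = 0.983467°; total 17.983467
  S → negative
  λ: 21.526′ = 0.358767°; total 151.358767
  E → positive
Point 2:
  φ: 27 + 44.43/60 = 27.740500
  hemisphere S, so the sign is −
  λ: 41 + 34.723/60 = 41.578717
  E → positive
Point 3:
  Latitude: 7.438′ = 0.123967°; total 59.123967
  S → negative
  λ: 10.512′ = 0.175200°; total 64.175200
  W ⇒ negate
Point 4:
  Latitude: 59 + 35.427/60 = 59.590450
  S → negative
  Lon: 46.6028′ = 0.776713°; total 144.776713
  W → negative

1. -17.98347, 151.35877
2. -27.74050, 41.57872
3. -59.12397, -64.17520
4. -59.59045, -144.77671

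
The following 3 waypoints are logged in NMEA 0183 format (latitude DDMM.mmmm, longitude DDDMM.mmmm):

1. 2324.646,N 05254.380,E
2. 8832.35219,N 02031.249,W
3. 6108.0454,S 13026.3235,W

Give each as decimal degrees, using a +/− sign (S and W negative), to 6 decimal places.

Point 1:
  Lat: degrees = first 2 digits = 23, minutes = 24.646; 23 + 24.646/60 = 23.4107667
  N → positive
  Longitude: split at 3 digits → 052° and 54.38′; 52 + 54.38/60 = 52.9063333
  E → positive
Point 2:
  Latitude: split at 2 digits → 88° and 32.35219′; 88 + 32.35219/60 = 88.5392032
  N ⇒ keep positive
  Longitude: split at 3 digits → 020° and 31.249′; 20 + 31.249/60 = 20.5208167
  W → negative
Point 3:
  Lat: degrees = first 2 digits = 61, minutes = 8.0454; 61 + 8.0454/60 = 61.1340900
  S ⇒ negate
  Longitude: degrees = first 3 digits = 130, minutes = 26.3235; 130 + 26.3235/60 = 130.4387250
  W ⇒ negate

1. 23.410767, 52.906333
2. 88.539203, -20.520817
3. -61.134090, -130.438725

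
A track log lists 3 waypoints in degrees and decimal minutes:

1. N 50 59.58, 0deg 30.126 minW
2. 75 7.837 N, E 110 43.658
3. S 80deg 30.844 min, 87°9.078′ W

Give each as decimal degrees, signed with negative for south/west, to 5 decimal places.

1. 50.99300, -0.50210
2. 75.13062, 110.72763
3. -80.51407, -87.15130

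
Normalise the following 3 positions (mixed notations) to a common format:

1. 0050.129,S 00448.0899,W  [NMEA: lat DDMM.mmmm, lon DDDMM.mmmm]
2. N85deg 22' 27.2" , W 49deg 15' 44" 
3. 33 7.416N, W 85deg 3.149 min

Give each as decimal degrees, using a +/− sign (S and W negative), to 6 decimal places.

1. -0.835483, -4.801498
2. 85.374222, -49.262222
3. 33.123600, -85.052483

Point 1:
  φ: degrees = first 2 digits = 0, minutes = 50.129; 0 + 50.129/60 = 0.8354833
  S → negative
  λ: degrees = first 3 digits = 4, minutes = 48.0899; 4 + 48.0899/60 = 4.8014983
  W → negative
Point 2:
  φ: 85° + 22/60 + 27.2/3600 = 85 + 0.366667 + 0.007556 = 85.3742222
  N → positive
  Lon: 15′ + 44″ = 15.73333′; 49 + 15.73333/60 = 49.2622222
  hemisphere W, so the sign is −
Point 3:
  Lat: 7.416′ = 0.123600°; total 33.1236000
  N ⇒ keep positive
  λ: 3.149′ = 0.052483°; total 85.0524833
  hemisphere W, so the sign is −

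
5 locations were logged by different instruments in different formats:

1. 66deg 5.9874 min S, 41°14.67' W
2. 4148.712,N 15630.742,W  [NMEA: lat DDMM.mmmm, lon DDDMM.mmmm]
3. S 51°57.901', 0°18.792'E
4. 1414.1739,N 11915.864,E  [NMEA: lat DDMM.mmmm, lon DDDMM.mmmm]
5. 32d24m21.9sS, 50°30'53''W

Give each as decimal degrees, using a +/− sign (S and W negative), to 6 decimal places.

1. -66.099790, -41.244500
2. 41.811867, -156.512367
3. -51.965017, 0.313200
4. 14.236232, 119.264400
5. -32.406083, -50.514722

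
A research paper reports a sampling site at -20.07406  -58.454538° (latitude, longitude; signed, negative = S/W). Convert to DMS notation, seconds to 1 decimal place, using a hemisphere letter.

20°04′26.6″ S, 58°27′16.3″ W

Latitude is negative → S; |value| = 20.074060
Lat: 0.074060 × 60 = 4.44360′ → 4′, remainder × 60 = 26.616″
Longitude is negative → W; |value| = 58.454538
Longitude: 0.454538 × 60 = 27.27228′ → 27′, remainder × 60 = 16.337″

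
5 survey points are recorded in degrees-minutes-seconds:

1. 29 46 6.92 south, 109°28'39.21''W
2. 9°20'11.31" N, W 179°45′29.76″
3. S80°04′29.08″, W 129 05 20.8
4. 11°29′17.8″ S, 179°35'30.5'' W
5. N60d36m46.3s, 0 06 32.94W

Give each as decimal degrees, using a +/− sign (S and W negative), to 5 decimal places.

Point 1:
  Latitude: 29 + 46/60 + 6.92/3600 = 29.768589
  hemisphere S, so the sign is −
  λ: 109° + 28/60 + 39.21/3600 = 109 + 0.466667 + 0.010892 = 109.477558
  hemisphere W, so the sign is −
Point 2:
  Latitude: 9 + 20/60 + 11.31/3600 = 9.336475
  N → positive
  λ: 179° + 45/60 + 29.76/3600 = 179 + 0.750000 + 0.008267 = 179.758267
  W ⇒ negate
Point 3:
  Lat: 4′ + 29.08″ = 4.48467′; 80 + 4.48467/60 = 80.074744
  S ⇒ negate
  Longitude: 129 + 5/60 + 20.8/3600 = 129.089111
  W ⇒ negate
Point 4:
  Lat: 29′ + 17.8″ = 29.29667′; 11 + 29.29667/60 = 11.488278
  S → negative
  λ: 179 + 35/60 + 30.5/3600 = 179.591806
  W ⇒ negate
Point 5:
  φ: 36′ + 46.3″ = 36.77167′; 60 + 36.77167/60 = 60.612861
  N → positive
  λ: 6′ + 32.94″ = 6.54900′; 0 + 6.54900/60 = 0.109150
  W → negative

1. -29.76859, -109.47756
2. 9.33648, -179.75827
3. -80.07474, -129.08911
4. -11.48828, -179.59181
5. 60.61286, -0.10915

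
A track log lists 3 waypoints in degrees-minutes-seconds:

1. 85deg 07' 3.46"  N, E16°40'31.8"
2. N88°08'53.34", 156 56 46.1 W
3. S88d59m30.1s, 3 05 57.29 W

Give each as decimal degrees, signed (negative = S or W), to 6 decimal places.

1. 85.117628, 16.675500
2. 88.148150, -156.946139
3. -88.991694, -3.099247

Point 1:
  Lat: 7′ + 3.46″ = 7.05767′; 85 + 7.05767/60 = 85.1176278
  N ⇒ keep positive
  Lon: 16 + 40/60 + 31.8/3600 = 16.6755000
  E ⇒ keep positive
Point 2:
  Latitude: 88° + 8/60 + 53.34/3600 = 88 + 0.133333 + 0.014817 = 88.1481500
  N ⇒ keep positive
  Lon: 56′ + 46.1″ = 56.76833′; 156 + 56.76833/60 = 156.9461389
  W ⇒ negate
Point 3:
  φ: 88° + 59/60 + 30.1/3600 = 88 + 0.983333 + 0.008361 = 88.9916944
  S → negative
  Longitude: 5′ + 57.29″ = 5.95483′; 3 + 5.95483/60 = 3.0992472
  W → negative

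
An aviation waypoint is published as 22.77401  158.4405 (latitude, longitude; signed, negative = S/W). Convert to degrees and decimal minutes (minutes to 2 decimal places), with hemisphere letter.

22° 46.44′ N, 158° 26.43′ E

φ: 22° + 0.774010 × 60 = 22° 46.4406′
λ: minutes = (158.440500 − 158) × 60 = 26.4300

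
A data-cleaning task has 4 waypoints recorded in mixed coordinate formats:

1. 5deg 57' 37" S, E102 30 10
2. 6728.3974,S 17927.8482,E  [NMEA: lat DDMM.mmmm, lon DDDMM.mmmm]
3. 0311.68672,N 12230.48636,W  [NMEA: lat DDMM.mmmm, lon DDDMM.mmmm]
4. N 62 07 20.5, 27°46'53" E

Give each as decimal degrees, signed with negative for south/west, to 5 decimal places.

1. -5.96028, 102.50278
2. -67.47329, 179.46414
3. 3.19478, -122.50811
4. 62.12236, 27.78139

Point 1:
  Lat: 5° + 57/60 + 37/3600 = 5 + 0.950000 + 0.010278 = 5.960278
  hemisphere S, so the sign is −
  Lon: 102° + 30/60 + 10/3600 = 102 + 0.500000 + 0.002778 = 102.502778
  E → positive
Point 2:
  φ: split at 2 digits → 67° and 28.3974′; 67 + 28.3974/60 = 67.473290
  S ⇒ negate
  Lon: degrees = first 3 digits = 179, minutes = 27.8482; 179 + 27.8482/60 = 179.464137
  E ⇒ keep positive
Point 3:
  Latitude: split at 2 digits → 03° and 11.68672′; 3 + 11.68672/60 = 3.194779
  N → positive
  Lon: split at 3 digits → 122° and 30.48636′; 122 + 30.48636/60 = 122.508106
  W ⇒ negate
Point 4:
  Lat: 62° + 7/60 + 20.5/3600 = 62 + 0.116667 + 0.005694 = 62.122361
  N → positive
  λ: 27° + 46/60 + 53/3600 = 27 + 0.766667 + 0.014722 = 27.781389
  E → positive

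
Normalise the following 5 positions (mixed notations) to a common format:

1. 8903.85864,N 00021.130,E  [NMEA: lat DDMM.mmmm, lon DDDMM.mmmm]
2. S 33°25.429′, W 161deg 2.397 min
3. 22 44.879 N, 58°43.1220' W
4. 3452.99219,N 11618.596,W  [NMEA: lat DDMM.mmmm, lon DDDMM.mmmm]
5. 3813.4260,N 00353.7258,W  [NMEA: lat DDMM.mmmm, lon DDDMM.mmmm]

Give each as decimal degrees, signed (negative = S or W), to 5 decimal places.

Point 1:
  Latitude: split at 2 digits → 89° and 3.85864′; 89 + 3.85864/60 = 89.064311
  N → positive
  Longitude: split at 3 digits → 000° and 21.13′; 0 + 21.13/60 = 0.352167
  E → positive
Point 2:
  Latitude: 25.429′ = 0.423817°; total 33.423817
  hemisphere S, so the sign is −
  λ: 2.397′ = 0.039950°; total 161.039950
  W ⇒ negate
Point 3:
  Lat: 22 + 44.879/60 = 22.747983
  N ⇒ keep positive
  Longitude: 58 + 43.122/60 = 58.718700
  hemisphere W, so the sign is −
Point 4:
  φ: degrees = first 2 digits = 34, minutes = 52.99219; 34 + 52.99219/60 = 34.883203
  N → positive
  Longitude: degrees = first 3 digits = 116, minutes = 18.596; 116 + 18.596/60 = 116.309933
  W → negative
Point 5:
  Lat: degrees = first 2 digits = 38, minutes = 13.426; 38 + 13.426/60 = 38.223767
  N → positive
  Lon: degrees = first 3 digits = 3, minutes = 53.7258; 3 + 53.7258/60 = 3.895430
  W ⇒ negate

1. 89.06431, 0.35217
2. -33.42382, -161.03995
3. 22.74798, -58.71870
4. 34.88320, -116.30993
5. 38.22377, -3.89543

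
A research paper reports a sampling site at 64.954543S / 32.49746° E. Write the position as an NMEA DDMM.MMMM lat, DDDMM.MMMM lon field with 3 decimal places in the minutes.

Lat: minutes = (64.954543 − 64) × 60 = 57.27258
Lon: 32° + 0.497460 × 60 = 32° 29.84760′

6457.273,S / 03229.848,E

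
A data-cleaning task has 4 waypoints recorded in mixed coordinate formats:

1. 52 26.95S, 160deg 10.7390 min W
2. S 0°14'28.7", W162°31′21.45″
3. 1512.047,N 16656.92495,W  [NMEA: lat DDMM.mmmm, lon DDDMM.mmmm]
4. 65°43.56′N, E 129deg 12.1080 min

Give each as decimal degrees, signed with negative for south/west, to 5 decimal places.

Point 1:
  Latitude: 52 + 26.95/60 = 52.449167
  hemisphere S, so the sign is −
  Longitude: 10.739′ = 0.178983°; total 160.178983
  W → negative
Point 2:
  Lat: 14′ + 28.7″ = 14.47833′; 0 + 14.47833/60 = 0.241306
  S ⇒ negate
  λ: 162° + 31/60 + 21.45/3600 = 162 + 0.516667 + 0.005958 = 162.522625
  W ⇒ negate
Point 3:
  φ: degrees = first 2 digits = 15, minutes = 12.047; 15 + 12.047/60 = 15.200783
  N → positive
  Longitude: split at 3 digits → 166° and 56.92495′; 166 + 56.92495/60 = 166.948749
  W ⇒ negate
Point 4:
  φ: 43.56′ = 0.726000°; total 65.726000
  N ⇒ keep positive
  Lon: 129 + 12.108/60 = 129.201800
  E → positive

1. -52.44917, -160.17898
2. -0.24131, -162.52263
3. 15.20078, -166.94875
4. 65.72600, 129.20180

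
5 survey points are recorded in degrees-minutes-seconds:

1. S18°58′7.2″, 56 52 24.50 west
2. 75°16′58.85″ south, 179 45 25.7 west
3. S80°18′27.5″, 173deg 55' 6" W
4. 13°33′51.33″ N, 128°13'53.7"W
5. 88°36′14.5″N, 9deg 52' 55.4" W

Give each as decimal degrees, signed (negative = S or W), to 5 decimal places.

1. -18.96867, -56.87347
2. -75.28301, -179.75714
3. -80.30764, -173.91833
4. 13.56426, -128.23158
5. 88.60403, -9.88206

Point 1:
  φ: 18° + 58/60 + 7.2/3600 = 18 + 0.966667 + 0.002000 = 18.968667
  hemisphere S, so the sign is −
  Longitude: 56° + 52/60 + 24.5/3600 = 56 + 0.866667 + 0.006806 = 56.873472
  W → negative
Point 2:
  φ: 75° + 16/60 + 58.85/3600 = 75 + 0.266667 + 0.016347 = 75.283014
  S → negative
  λ: 45′ + 25.7″ = 45.42833′; 179 + 45.42833/60 = 179.757139
  hemisphere W, so the sign is −
Point 3:
  φ: 18′ + 27.5″ = 18.45833′; 80 + 18.45833/60 = 80.307639
  hemisphere S, so the sign is −
  Longitude: 173° + 55/60 + 6/3600 = 173 + 0.916667 + 0.001667 = 173.918333
  W ⇒ negate
Point 4:
  Latitude: 13 + 33/60 + 51.33/3600 = 13.564258
  N → positive
  Lon: 128 + 13/60 + 53.7/3600 = 128.231583
  W ⇒ negate
Point 5:
  Latitude: 36′ + 14.5″ = 36.24167′; 88 + 36.24167/60 = 88.604028
  N ⇒ keep positive
  λ: 9 + 52/60 + 55.4/3600 = 9.882056
  W ⇒ negate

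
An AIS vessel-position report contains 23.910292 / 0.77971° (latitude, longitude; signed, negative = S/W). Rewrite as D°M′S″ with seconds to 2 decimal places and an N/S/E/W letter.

23°54′37.05″ N, 0°46′46.96″ E

Lat: whole degrees 23; 54.61752′ → 54′ and 37.0512″
λ: whole degrees 0; 46.78260′ → 46′ and 46.9560″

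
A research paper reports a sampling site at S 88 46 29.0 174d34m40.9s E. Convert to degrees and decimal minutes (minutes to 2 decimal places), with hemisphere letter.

88° 46.48′ S, 174° 34.68′ E

Lat: 46 + 29/60 = 46.4833′
Lon: 34 + 40.9/60 = 34.6817′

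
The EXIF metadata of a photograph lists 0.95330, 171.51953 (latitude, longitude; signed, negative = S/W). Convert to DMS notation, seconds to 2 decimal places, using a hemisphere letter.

Lat: 0.953300 × 60 = 57.19800′ → 57′, remainder × 60 = 11.8800″
Longitude: whole degrees 171; 31.17180′ → 31′ and 10.3080″

0°57′11.88″ N, 171°31′10.31″ E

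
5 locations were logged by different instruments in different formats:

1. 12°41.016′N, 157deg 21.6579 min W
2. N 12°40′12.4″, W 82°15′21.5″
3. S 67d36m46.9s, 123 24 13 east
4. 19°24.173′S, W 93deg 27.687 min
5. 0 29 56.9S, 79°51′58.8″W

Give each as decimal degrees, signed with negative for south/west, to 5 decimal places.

1. 12.68360, -157.36097
2. 12.67011, -82.25597
3. -67.61303, 123.40361
4. -19.40288, -93.46145
5. -0.49914, -79.86633

Point 1:
  φ: 12 + 41.016/60 = 12.683600
  N ⇒ keep positive
  λ: 157 + 21.6579/60 = 157.360965
  W → negative
Point 2:
  Lat: 12 + 40/60 + 12.4/3600 = 12.670111
  N ⇒ keep positive
  Longitude: 15′ + 21.5″ = 15.35833′; 82 + 15.35833/60 = 82.255972
  W ⇒ negate
Point 3:
  φ: 36′ + 46.9″ = 36.78167′; 67 + 36.78167/60 = 67.613028
  S ⇒ negate
  Lon: 24′ + 13″ = 24.21667′; 123 + 24.21667/60 = 123.403611
  E ⇒ keep positive
Point 4:
  Latitude: 24.173′ = 0.402883°; total 19.402883
  hemisphere S, so the sign is −
  Lon: 27.687′ = 0.461450°; total 93.461450
  hemisphere W, so the sign is −
Point 5:
  φ: 0 + 29/60 + 56.9/3600 = 0.499139
  S → negative
  Longitude: 79° + 51/60 + 58.8/3600 = 79 + 0.850000 + 0.016333 = 79.866333
  W ⇒ negate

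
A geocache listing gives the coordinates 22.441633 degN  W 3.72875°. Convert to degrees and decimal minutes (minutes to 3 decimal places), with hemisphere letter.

22° 26.498′ N, 3° 43.725′ W

φ: fractional part 0.441633 → 26.49798 minutes
Lon: minutes = (3.728750 − 3) × 60 = 43.72500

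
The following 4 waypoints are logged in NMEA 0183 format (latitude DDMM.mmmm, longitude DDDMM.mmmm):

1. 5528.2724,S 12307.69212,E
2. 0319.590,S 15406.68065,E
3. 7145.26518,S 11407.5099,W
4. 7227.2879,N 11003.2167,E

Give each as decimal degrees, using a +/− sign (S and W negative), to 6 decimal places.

Point 1:
  φ: split at 2 digits → 55° and 28.2724′; 55 + 28.2724/60 = 55.4712067
  S ⇒ negate
  λ: split at 3 digits → 123° and 7.69212′; 123 + 7.69212/60 = 123.1282020
  E ⇒ keep positive
Point 2:
  Latitude: split at 2 digits → 03° and 19.59′; 3 + 19.59/60 = 3.3265000
  S → negative
  Lon: split at 3 digits → 154° and 6.68065′; 154 + 6.68065/60 = 154.1113442
  E ⇒ keep positive
Point 3:
  Lat: degrees = first 2 digits = 71, minutes = 45.26518; 71 + 45.26518/60 = 71.7544197
  S → negative
  Longitude: degrees = first 3 digits = 114, minutes = 7.5099; 114 + 7.5099/60 = 114.1251650
  W ⇒ negate
Point 4:
  Lat: degrees = first 2 digits = 72, minutes = 27.2879; 72 + 27.2879/60 = 72.4547983
  N ⇒ keep positive
  λ: degrees = first 3 digits = 110, minutes = 3.2167; 110 + 3.2167/60 = 110.0536117
  E ⇒ keep positive

1. -55.471207, 123.128202
2. -3.326500, 154.111344
3. -71.754420, -114.125165
4. 72.454798, 110.053612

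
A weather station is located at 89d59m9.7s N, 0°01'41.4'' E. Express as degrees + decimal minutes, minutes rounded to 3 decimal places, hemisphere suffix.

φ: 59 + 9.7/60 = 59.16167′
Longitude: 1 + 41.4/60 = 1.69000′

89° 59.162′ N, 0° 1.690′ E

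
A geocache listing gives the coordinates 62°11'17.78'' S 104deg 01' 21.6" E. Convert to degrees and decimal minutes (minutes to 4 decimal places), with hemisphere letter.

Latitude: seconds/60 = 0.29633; minutes = 11 + 0.29633 = 11.296333
Longitude: 1 + 21.6/60 = 1.360000′

62° 11.2963′ S, 104° 1.3600′ E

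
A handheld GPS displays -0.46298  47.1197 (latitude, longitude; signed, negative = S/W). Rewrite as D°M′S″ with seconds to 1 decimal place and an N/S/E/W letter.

Latitude is negative → S; |value| = 0.462980
Lat: 0.462980° → 27.77880′; 0.77880 × 60 = 46.728″
λ: 0.119700° → 7.18200′; 0.18200 × 60 = 10.920″

0°27′46.7″ S, 47°07′10.9″ E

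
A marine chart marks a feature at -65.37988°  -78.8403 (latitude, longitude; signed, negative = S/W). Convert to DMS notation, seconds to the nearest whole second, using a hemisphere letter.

Latitude is negative → S; |value| = 65.379880
Latitude: whole degrees 65; 22.79280′ → 22′ and 47.57″
Longitude is negative → W; |value| = 78.840300
Longitude: 0.840300 × 60 = 50.41800′ → 50′, remainder × 60 = 25.08″

65°22′48″ S, 78°50′25″ W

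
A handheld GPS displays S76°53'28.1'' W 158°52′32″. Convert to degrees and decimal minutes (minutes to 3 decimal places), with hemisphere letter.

76° 53.468′ S, 158° 52.533′ W

Lat: 53 + 28.1/60 = 53.46833′
Longitude: seconds/60 = 0.53333; minutes = 52 + 0.53333 = 52.53333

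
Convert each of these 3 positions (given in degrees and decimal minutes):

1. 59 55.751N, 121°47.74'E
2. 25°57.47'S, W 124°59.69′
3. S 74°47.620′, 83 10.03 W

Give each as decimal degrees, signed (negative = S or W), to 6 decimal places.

Point 1:
  Lat: 55.751′ = 0.929183°; total 59.9291833
  N → positive
  Lon: 47.74′ = 0.795667°; total 121.7956667
  E ⇒ keep positive
Point 2:
  Latitude: 57.47′ = 0.957833°; total 25.9578333
  hemisphere S, so the sign is −
  λ: 59.69′ = 0.994833°; total 124.9948333
  hemisphere W, so the sign is −
Point 3:
  φ: 47.62′ = 0.793667°; total 74.7936667
  hemisphere S, so the sign is −
  Lon: 10.03′ = 0.167167°; total 83.1671667
  W → negative

1. 59.929183, 121.795667
2. -25.957833, -124.994833
3. -74.793667, -83.167167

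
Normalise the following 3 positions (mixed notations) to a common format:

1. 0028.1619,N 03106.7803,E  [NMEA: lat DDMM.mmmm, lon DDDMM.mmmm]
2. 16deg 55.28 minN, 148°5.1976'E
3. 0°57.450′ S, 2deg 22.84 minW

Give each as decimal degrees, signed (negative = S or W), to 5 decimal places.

1. 0.46937, 31.11301
2. 16.92133, 148.08663
3. -0.95750, -2.38067

Point 1:
  Lat: split at 2 digits → 00° and 28.1619′; 0 + 28.1619/60 = 0.469365
  N → positive
  Lon: degrees = first 3 digits = 31, minutes = 6.7803; 31 + 6.7803/60 = 31.113005
  E → positive
Point 2:
  Lat: 16 + 55.28/60 = 16.921333
  N → positive
  Longitude: 5.1976′ = 0.086627°; total 148.086627
  E → positive
Point 3:
  Lat: 57.45′ = 0.957500°; total 0.957500
  S → negative
  Lon: 2 + 22.84/60 = 2.380667
  W ⇒ negate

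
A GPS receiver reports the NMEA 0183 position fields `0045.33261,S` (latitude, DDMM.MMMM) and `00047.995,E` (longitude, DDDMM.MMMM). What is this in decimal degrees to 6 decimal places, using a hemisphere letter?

Lat: split at 2 digits → 00° and 45.33261′; 0 + 45.33261/60 = 0.7555435
λ: degrees = first 3 digits = 0, minutes = 47.995; 0 + 47.995/60 = 0.7999167

0.755544° S, 0.799917° E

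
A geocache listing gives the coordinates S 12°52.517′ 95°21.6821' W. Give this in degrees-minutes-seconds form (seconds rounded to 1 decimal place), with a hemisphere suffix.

12°52′31.0″ S, 95°21′40.9″ W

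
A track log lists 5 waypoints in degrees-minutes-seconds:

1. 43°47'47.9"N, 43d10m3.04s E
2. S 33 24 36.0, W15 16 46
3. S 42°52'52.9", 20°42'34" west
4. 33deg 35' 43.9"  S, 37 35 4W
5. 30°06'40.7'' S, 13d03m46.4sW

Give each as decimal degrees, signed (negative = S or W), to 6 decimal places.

Point 1:
  φ: 47′ + 47.9″ = 47.79833′; 43 + 47.79833/60 = 43.7966389
  N ⇒ keep positive
  Longitude: 43° + 10/60 + 3.04/3600 = 43 + 0.166667 + 0.000844 = 43.1675111
  E ⇒ keep positive
Point 2:
  φ: 33° + 24/60 + 36/3600 = 33 + 0.400000 + 0.010000 = 33.4100000
  S ⇒ negate
  Longitude: 15 + 16/60 + 46/3600 = 15.2794444
  hemisphere W, so the sign is −
Point 3:
  Latitude: 42 + 52/60 + 52.9/3600 = 42.8813611
  S ⇒ negate
  λ: 42′ + 34″ = 42.56667′; 20 + 42.56667/60 = 20.7094444
  hemisphere W, so the sign is −
Point 4:
  Latitude: 33° + 35/60 + 43.9/3600 = 33 + 0.583333 + 0.012194 = 33.5955278
  S → negative
  Longitude: 35′ + 4″ = 35.06667′; 37 + 35.06667/60 = 37.5844444
  W → negative
Point 5:
  Lat: 6′ + 40.7″ = 6.67833′; 30 + 6.67833/60 = 30.1113056
  S ⇒ negate
  λ: 13 + 3/60 + 46.4/3600 = 13.0628889
  W → negative

1. 43.796639, 43.167511
2. -33.410000, -15.279444
3. -42.881361, -20.709444
4. -33.595528, -37.584444
5. -30.111306, -13.062889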